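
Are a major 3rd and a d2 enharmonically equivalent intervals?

No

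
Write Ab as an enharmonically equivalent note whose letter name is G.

Ab is pitch class 8. The letter G alone is pitch class 7.
To reach pitch class 8 from G requires an offset of +1 semitone, i.e. sharp: G#.

G#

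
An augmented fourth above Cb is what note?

F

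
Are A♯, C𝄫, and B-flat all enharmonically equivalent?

Yes

A# = pitch class 10 and Cbb = pitch class 10 and Bb = pitch class 10 — the same pitch class, so they are enharmonic equivalents.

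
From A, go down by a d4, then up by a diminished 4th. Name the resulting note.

A

A diminished fourth down from A is E# (letter E, 4 semitones down).
A diminished fourth up from E# is A (letter A, 4 semitones up).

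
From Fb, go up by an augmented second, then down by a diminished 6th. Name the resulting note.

An augmented second up from Fb is G (letter G, 3 semitones up).
A diminished sixth down from G is B# (letter B, 7 semitones down).

B#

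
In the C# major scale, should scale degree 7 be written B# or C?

B#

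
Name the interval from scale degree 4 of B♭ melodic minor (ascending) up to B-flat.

Scale degree 4 of Bb melodic minor (ascending) is Eb.
Eb up to Bb: letters E→B make it a fifth; 7 semitones makes it perfect.

perfect fifth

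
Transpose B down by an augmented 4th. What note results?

F

A fourth below B lands on the letter F.
An augmented fourth spans 6 semitones, so B moves to pitch class 5. On the letter F that is F.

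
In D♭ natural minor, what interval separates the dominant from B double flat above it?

The dominant of Db natural minor is Ab.
Ab up to Bbb: letters A→B make it a second; 1 semitone makes it minor.

minor second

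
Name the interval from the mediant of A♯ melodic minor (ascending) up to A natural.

The mediant of A# melodic minor (ascending) is C#.
C# up to A: letters C→A make it a sixth; 8 semitones makes it minor.

minor sixth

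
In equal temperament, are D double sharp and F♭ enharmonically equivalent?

Yes

D## = pitch class 4 and Fb = pitch class 4 — the same pitch class, so they are enharmonic equivalents.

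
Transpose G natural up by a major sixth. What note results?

A sixth above G lands on the letter E.
A major sixth spans 9 semitones, so G moves to pitch class 4. On the letter E that is E.

E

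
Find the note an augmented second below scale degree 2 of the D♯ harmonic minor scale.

D

Scale degree 2 of D# harmonic minor is E#.
An augmented second (3 semitones) below E# lands on the letter D, giving D.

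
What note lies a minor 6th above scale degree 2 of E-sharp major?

D#

Scale degree 2 of E# major is F##.
A minor sixth (8 semitones) above F## lands on the letter D, giving D#.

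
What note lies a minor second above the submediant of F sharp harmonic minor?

Eb

The submediant of F# harmonic minor is D.
A minor second (1 semitone) above D lands on the letter E, giving Eb.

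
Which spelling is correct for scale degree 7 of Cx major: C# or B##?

B##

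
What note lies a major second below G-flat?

A second below G lands on the letter F.
A major second spans 2 semitones, so Gb moves to pitch class 4. On the letter F that is Fb.

Fb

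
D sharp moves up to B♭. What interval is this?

The letter names run D→B, a span of 5 letter steps, so the interval is some kind of sixth.
D# to Bb is 7 semitones. A major sixth is 9, so 7 makes it diminished.

diminished sixth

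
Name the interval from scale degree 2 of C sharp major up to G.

Scale degree 2 of C# major is D#.
D# up to G: letters D→G make it a fourth; 4 semitones makes it diminished.

diminished fourth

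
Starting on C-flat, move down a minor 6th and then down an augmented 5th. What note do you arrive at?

Abb

A minor sixth down from Cb is Eb (letter E, 8 semitones down).
An augmented fifth down from Eb is Abb (letter A, 8 semitones down).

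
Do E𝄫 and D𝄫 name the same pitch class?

No

Ebb is pitch class 2; Dbb is pitch class 0.
The pitch classes differ (2 vs. 0), so they are not enharmonic equivalents.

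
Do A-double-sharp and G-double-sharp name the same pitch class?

Two spellings are enharmonically equivalent only if they share a pitch class.
Here A## → 11, G## → 9; 9 ≠ 11, so they are not.

No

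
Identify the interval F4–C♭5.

The letter names run F→C, a span of 4 letter steps, so the interval is some kind of fifth.
F to Cb is 6 semitones. A perfect fifth is 7, so 6 makes it diminished.

diminished fifth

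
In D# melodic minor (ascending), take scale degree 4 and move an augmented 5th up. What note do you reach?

D##

Scale degree 4 of D# melodic minor (ascending) is G#.
An augmented fifth (8 semitones) above G# lands on the letter D, giving D##.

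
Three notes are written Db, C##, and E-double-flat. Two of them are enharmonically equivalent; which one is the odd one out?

Db

In 12-tone equal temperament, enharmonic equivalents share a pitch class. Db is pitch class 1; C## is pitch class 2; Ebb is pitch class 2.
C## and Ebb share pitch class 2, while Db is pitch class 1.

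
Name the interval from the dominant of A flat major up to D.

The dominant of Ab major is Eb.
Eb up to D: letters E→D make it a seventh; 11 semitones makes it major.

major seventh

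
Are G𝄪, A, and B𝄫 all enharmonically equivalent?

Yes

G## = pitch class 9 and A = pitch class 9 and Bbb = pitch class 9 — the same pitch class, so they are enharmonic equivalents.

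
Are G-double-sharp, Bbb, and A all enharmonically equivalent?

Yes

G## is pitch class 9; Bbb is pitch class 9; A is pitch class 9.
All spellings map to pitch class 9, so they are enharmonically equivalent.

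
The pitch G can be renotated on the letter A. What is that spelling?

Abb

Plain A sits 2 semitones above G, so on the letter A the same pitch needs a double flat: Abb.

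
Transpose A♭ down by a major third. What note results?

Fb

A down a major third is F, so the target letter is F.
From Ab, a major third is 4 semitones down: Fb.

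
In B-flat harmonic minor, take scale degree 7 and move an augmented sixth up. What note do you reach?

Scale degree 7 of Bb harmonic minor is A.
An augmented sixth (10 semitones) above A lands on the letter F, giving F##.

F##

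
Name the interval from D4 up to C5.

minor seventh

Counting letters D–E–F–G–A–B–C gives a seventh.
D→C = 10 semitones, 1 narrower than the major seventh (11), so minor.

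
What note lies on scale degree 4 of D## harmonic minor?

G##

Degree 4 takes the letter 3 steps above D, which is G.
In harmonic minor, degree 4 sits 5 semitones above the tonic. D## + 5 semitones is pitch class 9, spelled on G as G##.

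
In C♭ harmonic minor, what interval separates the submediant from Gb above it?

major seventh

The submediant of Cb harmonic minor is Abb.
Abb up to Gb: letters A→G make it a seventh; 11 semitones makes it major.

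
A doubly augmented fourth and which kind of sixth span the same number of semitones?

A doubly augmented fourth spans 7 semitones.
A sixth spanning 7 semitones is diminished (the major sixth is 9).

diminished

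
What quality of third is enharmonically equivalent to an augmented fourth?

doubly augmented

An augmented fourth spans 6 semitones.
A third spanning 6 semitones is doubly augmented (the major third is 4).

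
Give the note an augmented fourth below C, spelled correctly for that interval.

Gb

A fourth below C lands on the letter G.
An augmented fourth spans 6 semitones, so C moves to pitch class 6. On the letter G that is Gb.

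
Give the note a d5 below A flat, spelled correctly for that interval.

D

A down a perfect fifth is D, so the target letter is D.
From Ab, a diminished fifth is 6 semitones down: D.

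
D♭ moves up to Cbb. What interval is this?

diminished seventh

The letter names run D→C, a span of 6 letter steps, so the interval is some kind of seventh.
Db to Cbb is 9 semitones. A major seventh is 11, so 9 makes it diminished.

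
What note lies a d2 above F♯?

Gb

F up a major second is G, so the target letter is G.
From F#, a diminished second is 0 semitones up: Gb.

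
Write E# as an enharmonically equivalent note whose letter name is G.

Gbb

E# is pitch class 5. The letter G alone is pitch class 7.
To reach pitch class 5 from G requires an offset of -2 semitones, i.e. double flat: Gbb.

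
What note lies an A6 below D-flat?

Fbb

D down a major sixth is F, so the target letter is F.
From Db, an augmented sixth is 10 semitones down: Fbb.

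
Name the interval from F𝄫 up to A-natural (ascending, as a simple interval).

The letter names run F→A, a span of 2 letter steps, so the interval is some kind of third.
Fbb to A is 6 semitones. A major third is 4, so 6 makes it doubly augmented.

doubly augmented third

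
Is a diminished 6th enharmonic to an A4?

A diminished sixth spans 7 semitones; an augmented fourth spans 6.
The spans differ, so they are not enharmonic equivalents.

No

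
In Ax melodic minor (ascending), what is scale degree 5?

Degree 5 takes the letter 4 steps above A, which is E.
In melodic minor (ascending), degree 5 sits 7 semitones above the tonic. A## + 7 semitones is pitch class 6, spelled on E as E##.

E##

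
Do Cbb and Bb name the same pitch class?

Cbb is pitch class 10; Bb is pitch class 10.
All spellings map to pitch class 10, so they are enharmonically equivalent.

Yes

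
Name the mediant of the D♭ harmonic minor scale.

Degree 3 takes the letter 2 steps above D, which is F.
In harmonic minor, degree 3 sits 3 semitones above the tonic. Db + 3 semitones is pitch class 4, spelled on F as Fb.

Fb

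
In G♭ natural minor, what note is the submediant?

Ebb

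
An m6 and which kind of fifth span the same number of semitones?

A minor sixth spans 8 semitones.
A fifth spanning 8 semitones is augmented (the perfect fifth is 7).

augmented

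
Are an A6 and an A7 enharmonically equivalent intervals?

No

An augmented sixth spans 10 semitones; an augmented seventh spans 12.
The spans differ, so they are not enharmonic equivalents.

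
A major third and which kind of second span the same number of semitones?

doubly augmented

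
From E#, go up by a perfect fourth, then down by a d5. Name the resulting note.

A perfect fourth up from E# is A# (letter A, 5 semitones up).
A diminished fifth down from A# is D## (letter D, 6 semitones down).

D##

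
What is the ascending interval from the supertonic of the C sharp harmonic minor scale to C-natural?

The supertonic of C# harmonic minor is D#.
D# up to C: letters D→C make it a seventh; 9 semitones makes it diminished.

diminished seventh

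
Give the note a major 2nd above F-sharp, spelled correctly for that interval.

F up a major second is G, so the target letter is G.
From F#, a major second is 2 semitones up: G#.

G#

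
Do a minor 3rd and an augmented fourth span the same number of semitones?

No

A minor third spans 3 semitones; an augmented fourth spans 6.
The spans differ, so they are not enharmonic equivalents.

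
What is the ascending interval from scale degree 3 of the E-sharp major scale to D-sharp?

Scale degree 3 of E# major is G##.
G## up to D#: letters G→D make it a fifth; 6 semitones makes it diminished.

diminished fifth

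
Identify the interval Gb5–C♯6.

doubly augmented fourth

The letter names run G→C, a span of 3 letter steps, so the interval is some kind of fourth.
Gb to C# is 7 semitones. A perfect fourth is 5, so 7 makes it doubly augmented.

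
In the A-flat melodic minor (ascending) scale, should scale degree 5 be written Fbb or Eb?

Each scale degree takes a distinct letter name. Degree 5 of a scale on A must use the letter E.
Eb and Fbb are enharmonically the same pitch, but only Eb uses the letter E, so it is the correct spelling here.

Eb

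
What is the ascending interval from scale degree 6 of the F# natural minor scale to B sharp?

Scale degree 6 of F# natural minor is D.
D up to B#: letters D→B make it a sixth; 10 semitones makes it augmented.

augmented sixth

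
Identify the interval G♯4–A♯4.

Counting letters G–A gives a second.
G#→A# = 2 semitones, exactly the major second.

major second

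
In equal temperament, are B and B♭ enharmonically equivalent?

Two spellings are enharmonically equivalent only if they share a pitch class.
Here B → 11, Bb → 10; 10 ≠ 11, so they are not.

No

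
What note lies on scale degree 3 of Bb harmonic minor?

Db

The Bb harmonic minor scale runs Bb C Db Eb F Gb A.
Degree 3 is Db.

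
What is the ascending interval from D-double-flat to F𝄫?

minor third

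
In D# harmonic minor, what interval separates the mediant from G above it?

minor second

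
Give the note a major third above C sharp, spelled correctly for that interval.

E#

C up a major third is E, so the target letter is E.
From C#, a major third is 4 semitones up: E#.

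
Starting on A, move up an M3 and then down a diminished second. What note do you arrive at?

B##

A major third up from A is C# (letter C, 4 semitones up).
A diminished second down from C# is B## (letter B, 0 semitones down).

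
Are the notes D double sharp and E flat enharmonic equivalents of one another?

Two spellings are enharmonically equivalent only if they share a pitch class.
Here D## → 4, Eb → 3; 3 ≠ 4, so they are not.

No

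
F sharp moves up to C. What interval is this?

The letter names run F→C, a span of 4 letter steps, so the interval is some kind of fifth.
F# to C is 6 semitones. A perfect fifth is 7, so 6 makes it diminished.

diminished fifth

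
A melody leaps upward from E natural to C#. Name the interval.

Counting letters E–F–G–A–B–C gives a sixth.
E→C# = 9 semitones, exactly the major sixth.

major sixth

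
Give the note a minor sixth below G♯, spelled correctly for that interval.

B#

A sixth below G lands on the letter B.
A minor sixth spans 8 semitones, so G# moves to pitch class 0. On the letter B that is B#.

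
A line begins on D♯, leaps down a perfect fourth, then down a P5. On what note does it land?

D#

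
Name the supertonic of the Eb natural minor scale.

F

The Eb natural minor scale runs Eb F Gb Ab Bb Cb Db.
Degree 2 is F.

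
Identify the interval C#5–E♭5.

diminished third

The letter names run C→E, a span of 2 letter steps, so the interval is some kind of third.
C# to Eb is 2 semitones. A major third is 4, so 2 makes it diminished.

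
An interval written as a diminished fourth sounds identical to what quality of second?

doubly augmented

A diminished fourth spans 4 semitones.
A second spanning 4 semitones is doubly augmented (the major second is 2).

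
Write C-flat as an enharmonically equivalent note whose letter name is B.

B

Plain B sits at the same pitch as Cb, so on the letter B the same pitch needs a natural: B.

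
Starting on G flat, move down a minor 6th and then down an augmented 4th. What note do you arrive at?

A minor sixth down from Gb is Bb (letter B, 8 semitones down).
An augmented fourth down from Bb is Fb (letter F, 6 semitones down).

Fb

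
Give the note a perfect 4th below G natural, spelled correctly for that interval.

G down a perfect fourth is D, so the target letter is D.
From G, a perfect fourth is 5 semitones down: D.

D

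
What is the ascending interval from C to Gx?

doubly augmented fifth

Counting letters C–D–E–F–G gives a fifth.
C→G## = 9 semitones, 2 wider than the perfect fifth (7), so doubly augmented.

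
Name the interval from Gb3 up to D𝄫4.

diminished fifth

Counting letters G–A–B–C–D gives a fifth.
Gb→Dbb = 6 semitones, 1 narrower than the perfect fifth (7), so diminished.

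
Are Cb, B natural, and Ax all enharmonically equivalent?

Cb = pitch class 11 and B = pitch class 11 and A## = pitch class 11 — the same pitch class, so they are enharmonic equivalents.

Yes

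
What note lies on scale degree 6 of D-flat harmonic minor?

Bbb

The Db harmonic minor scale runs Db Eb Fb Gb Ab Bbb C.
Degree 6 is Bbb.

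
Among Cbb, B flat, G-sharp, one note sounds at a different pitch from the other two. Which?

G#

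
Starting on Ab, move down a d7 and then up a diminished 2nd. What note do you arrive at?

A diminished seventh down from Ab is B (letter B, 9 semitones down).
A diminished second up from B is Cb (letter C, 0 semitones up).

Cb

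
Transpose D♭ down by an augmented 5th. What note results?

Gbb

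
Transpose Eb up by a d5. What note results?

E up a perfect fifth is B, so the target letter is B.
From Eb, a diminished fifth is 6 semitones up: Bbb.

Bbb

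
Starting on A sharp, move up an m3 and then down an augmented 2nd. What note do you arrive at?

Bb

A minor third up from A# is C# (letter C, 3 semitones up).
An augmented second down from C# is Bb (letter B, 3 semitones down).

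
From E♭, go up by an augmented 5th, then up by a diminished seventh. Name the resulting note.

Ab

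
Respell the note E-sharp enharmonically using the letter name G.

Plain G sits 2 semitones above E#, so on the letter G the same pitch needs a double flat: Gbb.

Gbb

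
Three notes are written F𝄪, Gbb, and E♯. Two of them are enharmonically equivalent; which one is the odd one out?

In 12-tone equal temperament, enharmonic equivalents share a pitch class. F## is pitch class 7; Gbb is pitch class 5; E# is pitch class 5.
Gbb and E# share pitch class 5, while F## is pitch class 7.

F##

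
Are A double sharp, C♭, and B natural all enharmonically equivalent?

Yes

A## = pitch class 11 and Cb = pitch class 11 and B = pitch class 11 — the same pitch class, so they are enharmonic equivalents.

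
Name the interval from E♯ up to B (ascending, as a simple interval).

diminished fifth

Counting letters E–F–G–A–B gives a fifth.
E#→B = 6 semitones, 1 narrower than the perfect fifth (7), so diminished.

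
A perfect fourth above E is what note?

E up a perfect fourth is A, so the target letter is A.
From E, a perfect fourth is 5 semitones up: A.

A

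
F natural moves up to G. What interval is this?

major second

The letter names run F→G, a span of 1 letter step, so the interval is some kind of second.
F to G is 2 semitones. A major second is 2, so 2 makes it major.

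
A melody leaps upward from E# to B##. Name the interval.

augmented fifth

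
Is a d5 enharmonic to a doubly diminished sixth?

A diminished fifth spans 6 semitones; a doubly diminished sixth spans 6.
They are enharmonically equivalent.

Yes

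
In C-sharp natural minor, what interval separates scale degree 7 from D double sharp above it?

augmented third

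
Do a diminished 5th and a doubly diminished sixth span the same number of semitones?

Yes

A diminished fifth spans 6 semitones; a doubly diminished sixth spans 6.
They are enharmonically equivalent.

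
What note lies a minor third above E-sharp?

E up a major third is G#, so the target letter is G.
From E#, a minor third is 3 semitones up: G#.

G#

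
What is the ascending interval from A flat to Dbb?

diminished fourth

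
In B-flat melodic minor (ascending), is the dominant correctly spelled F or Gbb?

F

Each scale degree takes a distinct letter name. Degree 5 of a scale on B must use the letter F.
F and Gbb are enharmonically the same pitch, but only F uses the letter F, so it is the correct spelling here.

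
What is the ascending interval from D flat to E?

augmented second

The letter names run D→E, a span of 1 letter step, so the interval is some kind of second.
Db to E is 3 semitones. A major second is 2, so 3 makes it augmented.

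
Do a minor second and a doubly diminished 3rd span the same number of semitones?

A minor second spans 1 semitone; a doubly diminished third spans 1.
They are enharmonically equivalent.

Yes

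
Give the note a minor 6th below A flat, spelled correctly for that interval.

C

A down a major sixth is C, so the target letter is C.
From Ab, a minor sixth is 8 semitones down: C.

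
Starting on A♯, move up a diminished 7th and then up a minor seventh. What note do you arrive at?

A diminished seventh up from A# is G (letter G, 9 semitones up).
A minor seventh up from G is F (letter F, 10 semitones up).

F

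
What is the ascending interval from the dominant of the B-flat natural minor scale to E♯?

augmented seventh

The dominant of Bb natural minor is F.
F up to E#: letters F→E make it a seventh; 12 semitones makes it augmented.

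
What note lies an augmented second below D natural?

D down a major second is C, so the target letter is C.
From D, an augmented second is 3 semitones down: Cb.

Cb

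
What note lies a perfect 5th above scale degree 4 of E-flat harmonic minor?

Scale degree 4 of Eb harmonic minor is Ab.
A perfect fifth (7 semitones) above Ab lands on the letter E, giving Eb.

Eb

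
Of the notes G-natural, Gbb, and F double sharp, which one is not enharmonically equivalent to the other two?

Gbb

In 12-tone equal temperament, enharmonic equivalents share a pitch class. G is pitch class 7; Gbb is pitch class 5; F## is pitch class 7.
G and F## share pitch class 7, while Gbb is pitch class 5.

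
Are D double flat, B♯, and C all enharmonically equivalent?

Yes

Dbb = pitch class 0 and B# = pitch class 0 and C = pitch class 0 — the same pitch class, so they are enharmonic equivalents.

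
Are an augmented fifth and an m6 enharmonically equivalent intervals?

Yes

An augmented fifth spans 8 semitones; a minor sixth spans 8.
They are enharmonically equivalent.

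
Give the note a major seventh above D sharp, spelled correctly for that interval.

C##

A seventh above D lands on the letter C.
A major seventh spans 11 semitones, so D# moves to pitch class 2. On the letter C that is C##.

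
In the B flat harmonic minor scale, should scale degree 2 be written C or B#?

C

Each scale degree takes a distinct letter name. Degree 2 of a scale on B must use the letter C.
C and B# are enharmonically the same pitch, but only C uses the letter C, so it is the correct spelling here.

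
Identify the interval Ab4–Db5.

Counting letters A–B–C–D gives a fourth.
Ab→Db = 5 semitones, exactly the perfect fourth.

perfect fourth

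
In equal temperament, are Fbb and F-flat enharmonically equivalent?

Fbb is pitch class 3; Fb is pitch class 4.
The pitch classes differ (3 vs. 4), so they are not enharmonic equivalents.

No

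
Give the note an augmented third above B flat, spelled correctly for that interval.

D#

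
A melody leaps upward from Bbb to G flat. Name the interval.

major sixth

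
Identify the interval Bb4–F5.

perfect fifth

Counting letters B–C–D–E–F gives a fifth.
Bb→F = 7 semitones, exactly the perfect fifth.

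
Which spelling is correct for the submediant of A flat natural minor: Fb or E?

Fb

Each scale degree takes a distinct letter name. Degree 6 of a scale on A must use the letter F.
Fb and E are enharmonically the same pitch, but only Fb uses the letter F, so it is the correct spelling here.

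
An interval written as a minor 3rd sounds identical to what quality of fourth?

A minor third spans 3 semitones.
A fourth spanning 3 semitones is doubly diminished (the perfect fourth is 5).

doubly diminished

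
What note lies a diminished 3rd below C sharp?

A##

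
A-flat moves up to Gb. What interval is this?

The letter names run A→G, a span of 6 letter steps, so the interval is some kind of seventh.
Ab to Gb is 10 semitones. A major seventh is 11, so 10 makes it minor.

minor seventh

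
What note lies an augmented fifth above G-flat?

D

G up a perfect fifth is D, so the target letter is D.
From Gb, an augmented fifth is 8 semitones up: D.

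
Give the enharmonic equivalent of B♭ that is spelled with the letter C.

Cbb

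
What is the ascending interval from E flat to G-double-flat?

diminished third

Counting letters E–F–G gives a third.
Eb→Gbb = 2 semitones, 2 narrower than the major third (4), so diminished.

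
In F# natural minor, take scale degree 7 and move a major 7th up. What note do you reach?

D#

Scale degree 7 of F# natural minor is E.
A major seventh (11 semitones) above E lands on the letter D, giving D#.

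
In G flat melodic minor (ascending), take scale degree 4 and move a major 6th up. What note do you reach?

Scale degree 4 of Gb melodic minor (ascending) is Cb.
A major sixth (9 semitones) above Cb lands on the letter A, giving Ab.

Ab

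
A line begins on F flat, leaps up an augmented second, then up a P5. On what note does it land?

An augmented second up from Fb is G (letter G, 3 semitones up).
A perfect fifth up from G is D (letter D, 7 semitones up).

D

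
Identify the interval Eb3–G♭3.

minor third

Counting letters E–F–G gives a third.
Eb→Gb = 3 semitones, 1 narrower than the major third (4), so minor.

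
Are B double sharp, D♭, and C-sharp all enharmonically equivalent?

Yes

B## = pitch class 1 and Db = pitch class 1 and C# = pitch class 1 — the same pitch class, so they are enharmonic equivalents.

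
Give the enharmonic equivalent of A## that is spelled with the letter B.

B

Plain B sits at the same pitch as A##, so on the letter B the same pitch needs a natural: B.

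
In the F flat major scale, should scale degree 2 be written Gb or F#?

Each scale degree takes a distinct letter name. Degree 2 of a scale on F must use the letter G.
Gb and F# are enharmonically the same pitch, but only Gb uses the letter G, so it is the correct spelling here.

Gb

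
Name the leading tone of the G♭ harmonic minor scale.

F

Degree 7 takes the letter 6 steps above G, which is F.
In harmonic minor, degree 7 sits 11 semitones above the tonic. Gb + 11 semitones is pitch class 5, spelled on F as F.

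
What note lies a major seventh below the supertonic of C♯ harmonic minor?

E

The supertonic of C# harmonic minor is D#.
A major seventh (11 semitones) below D# lands on the letter E, giving E.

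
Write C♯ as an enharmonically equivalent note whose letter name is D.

Plain D sits 1 semitone above C#, so on the letter D the same pitch needs a flat: Db.

Db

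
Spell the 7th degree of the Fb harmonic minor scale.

Eb

Degree 7 takes the letter 6 steps above F, which is E.
In harmonic minor, degree 7 sits 11 semitones above the tonic. Fb + 11 semitones is pitch class 3, spelled on E as Eb.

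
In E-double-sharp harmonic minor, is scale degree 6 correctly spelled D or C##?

C##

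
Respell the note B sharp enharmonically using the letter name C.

C

B# is pitch class 0. The letter C alone is pitch class 0.
Pitch class 0 on C needs no accidental: C.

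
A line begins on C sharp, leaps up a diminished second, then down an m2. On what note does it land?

C

A diminished second up from C# is Db (letter D, 0 semitones up).
A minor second down from Db is C (letter C, 1 semitone down).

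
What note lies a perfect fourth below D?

A

A fourth below D lands on the letter A.
A perfect fourth spans 5 semitones, so D moves to pitch class 9. On the letter A that is A.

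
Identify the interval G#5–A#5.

major second

The letter names run G→A, a span of 1 letter step, so the interval is some kind of second.
G# to A# is 2 semitones. A major second is 2, so 2 makes it major.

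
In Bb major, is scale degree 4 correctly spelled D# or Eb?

Each scale degree takes a distinct letter name. Degree 4 of a scale on B must use the letter E.
Eb and D# are enharmonically the same pitch, but only Eb uses the letter E, so it is the correct spelling here.

Eb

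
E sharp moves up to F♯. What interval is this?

minor second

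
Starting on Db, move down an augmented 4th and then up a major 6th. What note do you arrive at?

An augmented fourth down from Db is Abb (letter A, 6 semitones down).
A major sixth up from Abb is Fb (letter F, 9 semitones up).

Fb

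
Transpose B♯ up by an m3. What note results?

D#

A third above B lands on the letter D.
A minor third spans 3 semitones, so B# moves to pitch class 3. On the letter D that is D#.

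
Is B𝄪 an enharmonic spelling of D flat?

Yes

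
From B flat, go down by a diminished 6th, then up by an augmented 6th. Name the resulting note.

B##

A diminished sixth down from Bb is D# (letter D, 7 semitones down).
An augmented sixth up from D# is B## (letter B, 10 semitones up).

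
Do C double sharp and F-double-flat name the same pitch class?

No

C## is pitch class 2; Fbb is pitch class 3.
The pitch classes differ (2 vs. 3), so they are not enharmonic equivalents.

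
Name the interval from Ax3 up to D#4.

The letter names run A→D, a span of 3 letter steps, so the interval is some kind of fourth.
A## to D# is 4 semitones. A perfect fourth is 5, so 4 makes it diminished.

diminished fourth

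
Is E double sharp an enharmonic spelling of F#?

Yes

E## = pitch class 6 and F# = pitch class 6 — the same pitch class, so they are enharmonic equivalents.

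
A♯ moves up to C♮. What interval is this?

diminished third

The letter names run A→C, a span of 2 letter steps, so the interval is some kind of third.
A# to C is 2 semitones. A major third is 4, so 2 makes it diminished.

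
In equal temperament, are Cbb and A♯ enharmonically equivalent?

Yes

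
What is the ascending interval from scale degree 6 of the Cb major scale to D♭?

Scale degree 6 of Cb major is Ab.
Ab up to Db: letters A→D make it a fourth; 5 semitones makes it perfect.

perfect fourth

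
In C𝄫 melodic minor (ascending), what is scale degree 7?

Bbb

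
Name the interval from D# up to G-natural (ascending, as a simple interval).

diminished fourth

The letter names run D→G, a span of 3 letter steps, so the interval is some kind of fourth.
D# to G is 4 semitones. A perfect fourth is 5, so 4 makes it diminished.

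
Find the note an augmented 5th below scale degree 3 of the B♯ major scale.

Scale degree 3 of B# major is D##.
An augmented fifth (8 semitones) below D## lands on the letter G, giving G#.

G#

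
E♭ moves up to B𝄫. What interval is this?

The letter names run E→B, a span of 4 letter steps, so the interval is some kind of fifth.
Eb to Bbb is 6 semitones. A perfect fifth is 7, so 6 makes it diminished.

diminished fifth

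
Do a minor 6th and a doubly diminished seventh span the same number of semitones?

Yes

A minor sixth spans 8 semitones; a doubly diminished seventh spans 8.
They are enharmonically equivalent.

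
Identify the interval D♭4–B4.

Counting letters D–E–F–G–A–B gives a sixth.
Db→B = 10 semitones, 1 wider than the major sixth (9), so augmented.

augmented sixth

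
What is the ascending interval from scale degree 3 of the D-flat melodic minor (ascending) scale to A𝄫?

minor third

Scale degree 3 of Db melodic minor (ascending) is Fb.
Fb up to Abb: letters F→A make it a third; 3 semitones makes it minor.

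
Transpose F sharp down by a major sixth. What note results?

A

A sixth below F lands on the letter A.
A major sixth spans 9 semitones, so F# moves to pitch class 9. On the letter A that is A.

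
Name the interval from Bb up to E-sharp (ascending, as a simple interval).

The letter names run B→E, a span of 3 letter steps, so the interval is some kind of fourth.
Bb to E# is 7 semitones. A perfect fourth is 5, so 7 makes it doubly augmented.

doubly augmented fourth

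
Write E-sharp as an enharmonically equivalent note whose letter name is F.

Plain F sits at the same pitch as E#, so on the letter F the same pitch needs a natural: F.

F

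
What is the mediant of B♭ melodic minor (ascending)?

Degree 3 takes the letter 2 steps above B, which is D.
In melodic minor (ascending), degree 3 sits 3 semitones above the tonic. Bb + 3 semitones is pitch class 1, spelled on D as Db.

Db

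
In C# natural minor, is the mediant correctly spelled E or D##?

Each scale degree takes a distinct letter name. Degree 3 of a scale on C must use the letter E.
E and D## are enharmonically the same pitch, but only E uses the letter E, so it is the correct spelling here.

E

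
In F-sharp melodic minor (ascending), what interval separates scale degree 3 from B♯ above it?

augmented second

Scale degree 3 of F# melodic minor (ascending) is A.
A up to B#: letters A→B make it a second; 3 semitones makes it augmented.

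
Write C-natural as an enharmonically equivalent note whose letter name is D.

C is pitch class 0. The letter D alone is pitch class 2.
To reach pitch class 0 from D requires an offset of -2 semitones, i.e. double flat: Dbb.

Dbb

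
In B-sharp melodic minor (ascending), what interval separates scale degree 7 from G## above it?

minor seventh

Scale degree 7 of B# melodic minor (ascending) is A##.
A## up to G##: letters A→G make it a seventh; 10 semitones makes it minor.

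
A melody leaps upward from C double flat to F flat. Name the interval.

augmented fourth

The letter names run C→F, a span of 3 letter steps, so the interval is some kind of fourth.
Cbb to Fb is 6 semitones. A perfect fourth is 5, so 6 makes it augmented.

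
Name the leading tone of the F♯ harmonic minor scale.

The F# harmonic minor scale runs F# G# A B C# D E#.
Degree 7 is E#.

E#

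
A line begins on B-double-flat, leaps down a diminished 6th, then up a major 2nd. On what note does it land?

E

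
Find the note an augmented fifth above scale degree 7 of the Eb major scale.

A#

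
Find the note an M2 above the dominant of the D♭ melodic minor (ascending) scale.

The dominant of Db melodic minor (ascending) is Ab.
A major second (2 semitones) above Ab lands on the letter B, giving Bb.

Bb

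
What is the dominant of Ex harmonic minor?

B##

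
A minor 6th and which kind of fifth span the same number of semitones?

augmented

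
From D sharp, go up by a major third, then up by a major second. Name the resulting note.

G##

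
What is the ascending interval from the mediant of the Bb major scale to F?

minor third

The mediant of Bb major is D.
D up to F: letters D→F make it a third; 3 semitones makes it minor.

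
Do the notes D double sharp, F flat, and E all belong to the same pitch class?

D## = pitch class 4 and Fb = pitch class 4 and E = pitch class 4 — the same pitch class, so they are enharmonic equivalents.

Yes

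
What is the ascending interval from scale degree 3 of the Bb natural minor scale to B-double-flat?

Scale degree 3 of Bb natural minor is Db.
Db up to Bbb: letters D→B make it a sixth; 8 semitones makes it minor.

minor sixth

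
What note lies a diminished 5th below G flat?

G down a perfect fifth is C, so the target letter is C.
From Gb, a diminished fifth is 6 semitones down: C.

C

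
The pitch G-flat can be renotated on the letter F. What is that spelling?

F#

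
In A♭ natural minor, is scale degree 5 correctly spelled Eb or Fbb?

Eb

Each scale degree takes a distinct letter name. Degree 5 of a scale on A must use the letter E.
Eb and Fbb are enharmonically the same pitch, but only Eb uses the letter E, so it is the correct spelling here.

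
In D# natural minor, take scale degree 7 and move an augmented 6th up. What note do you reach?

A##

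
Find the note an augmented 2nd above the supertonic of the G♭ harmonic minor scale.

The supertonic of Gb harmonic minor is Ab.
An augmented second (3 semitones) above Ab lands on the letter B, giving B.

B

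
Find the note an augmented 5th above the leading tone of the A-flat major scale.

D#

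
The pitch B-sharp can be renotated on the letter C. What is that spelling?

C

B# is pitch class 0. The letter C alone is pitch class 0.
Pitch class 0 on C needs no accidental: C.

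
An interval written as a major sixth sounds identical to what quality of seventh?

A major sixth spans 9 semitones.
A seventh spanning 9 semitones is diminished (the major seventh is 11).

diminished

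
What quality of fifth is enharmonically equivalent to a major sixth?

doubly augmented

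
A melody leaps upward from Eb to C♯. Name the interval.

augmented sixth

The letter names run E→C, a span of 5 letter steps, so the interval is some kind of sixth.
Eb to C# is 10 semitones. A major sixth is 9, so 10 makes it augmented.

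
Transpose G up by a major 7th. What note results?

A seventh above G lands on the letter F.
A major seventh spans 11 semitones, so G moves to pitch class 6. On the letter F that is F#.

F#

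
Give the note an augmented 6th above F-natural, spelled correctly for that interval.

A sixth above F lands on the letter D.
An augmented sixth spans 10 semitones, so F moves to pitch class 3. On the letter D that is D#.

D#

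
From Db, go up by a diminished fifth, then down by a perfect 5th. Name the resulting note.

A diminished fifth up from Db is Abb (letter A, 6 semitones up).
A perfect fifth down from Abb is Dbb (letter D, 7 semitones down).

Dbb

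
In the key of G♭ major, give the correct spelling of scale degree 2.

Degree 2 takes the letter 1 step above G, which is A.
In major, degree 2 sits 2 semitones above the tonic. Gb + 2 semitones is pitch class 8, spelled on A as Ab.

Ab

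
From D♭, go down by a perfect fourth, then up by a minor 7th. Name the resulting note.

A perfect fourth down from Db is Ab (letter A, 5 semitones down).
A minor seventh up from Ab is Gb (letter G, 10 semitones up).

Gb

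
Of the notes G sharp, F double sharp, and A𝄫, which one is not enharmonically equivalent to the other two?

G#

In 12-tone equal temperament, enharmonic equivalents share a pitch class. G# is pitch class 8; F## is pitch class 7; Abb is pitch class 7.
F## and Abb share pitch class 7, while G# is pitch class 8.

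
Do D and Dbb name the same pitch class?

No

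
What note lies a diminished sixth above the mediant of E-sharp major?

E

The mediant of E# major is G##.
A diminished sixth (7 semitones) above G## lands on the letter E, giving E.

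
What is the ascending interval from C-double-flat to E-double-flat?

Counting letters C–D–E gives a third.
Cbb→Ebb = 4 semitones, exactly the major third.

major third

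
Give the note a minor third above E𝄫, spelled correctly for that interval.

A third above E lands on the letter G.
A minor third spans 3 semitones, so Ebb moves to pitch class 5. On the letter G that is Gbb.

Gbb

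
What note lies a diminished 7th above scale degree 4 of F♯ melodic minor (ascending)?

Scale degree 4 of F# melodic minor (ascending) is B.
A diminished seventh (9 semitones) above B lands on the letter A, giving Ab.

Ab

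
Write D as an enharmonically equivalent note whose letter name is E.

Plain E sits 2 semitones above D, so on the letter E the same pitch needs a double flat: Ebb.

Ebb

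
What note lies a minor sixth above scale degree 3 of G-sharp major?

G#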